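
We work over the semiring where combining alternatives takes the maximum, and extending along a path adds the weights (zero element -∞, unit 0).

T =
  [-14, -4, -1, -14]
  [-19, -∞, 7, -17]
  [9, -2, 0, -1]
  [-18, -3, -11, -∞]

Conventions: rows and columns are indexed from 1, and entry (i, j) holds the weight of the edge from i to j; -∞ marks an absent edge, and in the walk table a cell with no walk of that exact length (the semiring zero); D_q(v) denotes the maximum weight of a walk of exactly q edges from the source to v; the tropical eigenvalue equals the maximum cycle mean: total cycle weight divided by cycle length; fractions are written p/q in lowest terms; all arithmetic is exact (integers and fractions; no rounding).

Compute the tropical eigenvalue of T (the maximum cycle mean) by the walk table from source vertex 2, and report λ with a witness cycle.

q=0: [-∞, 0, -∞, -∞]
q=1: [-19, -∞, 7, -17]
q=2: [16, 5, 7, 6]
q=3: [16, 12, 15, 6]
q=4: [24, 13, 19, 14]
Optimal cycle mean attained by: cycle 1->2->3->1, total (-4) + 7 + 9, length 3.
Answer: λ = 4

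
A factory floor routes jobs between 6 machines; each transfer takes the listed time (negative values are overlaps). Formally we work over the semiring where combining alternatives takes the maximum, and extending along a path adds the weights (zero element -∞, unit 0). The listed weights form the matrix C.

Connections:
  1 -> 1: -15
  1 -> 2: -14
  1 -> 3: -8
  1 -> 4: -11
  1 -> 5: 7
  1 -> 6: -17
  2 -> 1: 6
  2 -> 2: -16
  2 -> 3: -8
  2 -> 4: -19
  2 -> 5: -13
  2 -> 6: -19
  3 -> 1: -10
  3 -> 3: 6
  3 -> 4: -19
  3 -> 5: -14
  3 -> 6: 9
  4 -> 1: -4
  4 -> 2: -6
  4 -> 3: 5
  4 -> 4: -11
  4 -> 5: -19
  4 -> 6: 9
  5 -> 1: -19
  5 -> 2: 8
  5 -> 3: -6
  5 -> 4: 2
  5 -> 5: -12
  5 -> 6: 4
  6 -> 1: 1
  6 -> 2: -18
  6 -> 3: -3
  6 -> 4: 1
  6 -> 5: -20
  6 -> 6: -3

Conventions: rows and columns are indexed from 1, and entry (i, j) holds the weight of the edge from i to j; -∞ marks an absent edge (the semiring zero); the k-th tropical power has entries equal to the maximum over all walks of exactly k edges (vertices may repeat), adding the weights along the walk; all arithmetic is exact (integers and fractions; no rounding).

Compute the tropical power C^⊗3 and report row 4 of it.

C^⊗2:
  [-8, 15, 1, 9, -5, 11]
  [-9, -5, -2, -5, 13, 1]
  [10, -6, 12, 10, -3, 15]
  [10, -9, 11, 10, 3, 14]
  [14, -4, 7, 5, -5, 11]
  [-2, -5, 6, -2, 8, 10]
C^⊗3:
  [21, 3, 14, 12, 2, 18]
  [2, 21, 7, 15, 1, 17]
  [16, 5, 18, 16, 17, 21]
  [15, 11, 17, 15, 17, 20]
  [12, 3, 13, 12, 21, 16]
  [11, 16, 12, 11, 5, 15]
Answer: row 4 of C^⊗3 = [15, 11, 17, 15, 17, 20]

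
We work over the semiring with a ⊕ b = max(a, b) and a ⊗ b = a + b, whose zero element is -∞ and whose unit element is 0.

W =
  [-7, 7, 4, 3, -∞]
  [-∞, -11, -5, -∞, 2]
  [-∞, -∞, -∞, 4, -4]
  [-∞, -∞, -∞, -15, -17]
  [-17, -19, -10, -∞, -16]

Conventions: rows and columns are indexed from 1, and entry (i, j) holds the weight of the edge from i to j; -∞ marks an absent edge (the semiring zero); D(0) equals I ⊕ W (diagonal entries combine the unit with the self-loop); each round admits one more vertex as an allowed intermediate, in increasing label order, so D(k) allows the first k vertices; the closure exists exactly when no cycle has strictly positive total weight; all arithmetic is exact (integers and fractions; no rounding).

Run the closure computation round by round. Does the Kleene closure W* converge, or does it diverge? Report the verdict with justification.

D(0):
  [0, 7, 4, 3, -∞]
  [-∞, 0, -5, -∞, 2]
  [-∞, -∞, 0, 4, -4]
  [-∞, -∞, -∞, 0, -17]
  [-17, -19, -10, -∞, 0]
D(1):
  [0, 7, 4, 3, -∞]
  [-∞, 0, -5, -∞, 2]
  [-∞, -∞, 0, 4, -4]
  [-∞, -∞, -∞, 0, -17]
  [-17, -10, -10, -14, 0]
D(2):
  [0, 7, 4, 3, 9]
  [-∞, 0, -5, -∞, 2]
  [-∞, -∞, 0, 4, -4]
  [-∞, -∞, -∞, 0, -17]
  [-17, -10, -10, -14, 0]
D(3):
  [0, 7, 4, 8, 9]
  [-∞, 0, -5, -1, 2]
  [-∞, -∞, 0, 4, -4]
  [-∞, -∞, -∞, 0, -17]
  [-17, -10, -10, -6, 0]
D(4):
  [0, 7, 4, 8, 9]
  [-∞, 0, -5, -1, 2]
  [-∞, -∞, 0, 4, -4]
  [-∞, -∞, -∞, 0, -17]
  [-17, -10, -10, -6, 0]
D(5):
  [0, 7, 4, 8, 9]
  [-15, 0, -5, -1, 2]
  [-21, -14, 0, 4, -4]
  [-34, -27, -27, 0, -17]
  [-17, -10, -10, -6, 0]
Key observation: every diagonal entry stays at the unit through all rounds, so no improving cycle exists.
Answer: CONVERGES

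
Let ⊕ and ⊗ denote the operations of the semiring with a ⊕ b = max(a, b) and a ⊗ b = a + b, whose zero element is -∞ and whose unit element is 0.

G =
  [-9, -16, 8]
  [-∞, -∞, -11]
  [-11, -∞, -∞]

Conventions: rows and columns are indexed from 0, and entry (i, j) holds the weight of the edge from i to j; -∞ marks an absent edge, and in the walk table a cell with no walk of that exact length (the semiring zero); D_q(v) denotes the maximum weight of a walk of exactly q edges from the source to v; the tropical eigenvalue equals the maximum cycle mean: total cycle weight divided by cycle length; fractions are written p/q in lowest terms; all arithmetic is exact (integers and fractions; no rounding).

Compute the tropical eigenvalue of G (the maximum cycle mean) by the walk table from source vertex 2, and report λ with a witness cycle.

q=0: [-∞, -∞, 0]
q=1: [-11, -∞, -∞]
q=2: [-20, -27, -3]
q=3: [-14, -36, -12]
Optimal cycle mean attained by: cycle 0->2->0, total 8 + (-11), length 2.
Answer: λ = -3/2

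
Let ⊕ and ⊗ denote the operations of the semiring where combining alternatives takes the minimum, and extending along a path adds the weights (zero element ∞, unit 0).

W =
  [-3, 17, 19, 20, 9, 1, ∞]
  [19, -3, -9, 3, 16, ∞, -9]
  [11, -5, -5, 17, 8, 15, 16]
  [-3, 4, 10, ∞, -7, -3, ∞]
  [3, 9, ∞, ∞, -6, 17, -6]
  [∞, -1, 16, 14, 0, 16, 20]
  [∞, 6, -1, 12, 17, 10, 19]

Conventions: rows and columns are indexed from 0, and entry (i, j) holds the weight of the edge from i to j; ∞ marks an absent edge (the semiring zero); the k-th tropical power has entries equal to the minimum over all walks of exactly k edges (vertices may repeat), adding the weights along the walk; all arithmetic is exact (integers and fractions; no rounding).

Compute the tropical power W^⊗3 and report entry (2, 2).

W^⊗2:
  [-6, 0, 8, 15, 1, -2, 3]
  [0, -14, -14, 0, -4, 0, -12]
  [6, -10, -14, -2, 2, 10, -14]
  [-6, -4, -5, 7, -13, -2, -13]
  [-3, 0, -7, 6, -12, 4, -12]
  [3, -4, -10, 2, -6, 11, -10]
  [9, -6, -6, 9, 5, 9, -3]
W^⊗3:
  [-9, -3, -9, 3, -5, -5, -9]
  [-3, -19, -23, -11, -10, -3, -23]
  [-5, -19, -19, -7, -9, -5, -19]
  [-10, -10, -14, -1, -19, -5, -19]
  [-9, -12, -13, 0, -18, -2, -18]
  [-3, -15, -15, -1, -12, -1, -13]
  [5, -11, -15, -3, -1, 6, -15]
Key observation: the optimum is the walk 2->1->2->2, with weight (-5) + (-9) + (-5) = -19.
Optimal value attained by: walk 2->1->2->2.
Answer: (W^⊗3)[2][2] = -19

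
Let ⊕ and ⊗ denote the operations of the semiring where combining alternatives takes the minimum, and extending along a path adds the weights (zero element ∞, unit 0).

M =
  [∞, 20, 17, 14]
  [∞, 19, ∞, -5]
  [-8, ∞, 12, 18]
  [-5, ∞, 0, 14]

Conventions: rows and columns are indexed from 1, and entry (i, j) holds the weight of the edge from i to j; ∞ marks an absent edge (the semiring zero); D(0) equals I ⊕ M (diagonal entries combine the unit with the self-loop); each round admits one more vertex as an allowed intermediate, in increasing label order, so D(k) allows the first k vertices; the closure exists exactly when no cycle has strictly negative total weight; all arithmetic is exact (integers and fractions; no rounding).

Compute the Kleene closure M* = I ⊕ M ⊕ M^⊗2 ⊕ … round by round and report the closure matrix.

D(0):
  [0, 20, 17, 14]
  [∞, 0, ∞, -5]
  [-8, ∞, 0, 18]
  [-5, ∞, 0, 0]
D(1):
  [0, 20, 17, 14]
  [∞, 0, ∞, -5]
  [-8, 12, 0, 6]
  [-5, 15, 0, 0]
D(2):
  [0, 20, 17, 14]
  [∞, 0, ∞, -5]
  [-8, 12, 0, 6]
  [-5, 15, 0, 0]
D(3):
  [0, 20, 17, 14]
  [∞, 0, ∞, -5]
  [-8, 12, 0, 6]
  [-8, 12, 0, 0]
D(4):
  [0, 20, 14, 14]
  [-13, 0, -5, -5]
  [-8, 12, 0, 6]
  [-8, 12, 0, 0]
Answer: M* = [[0, 20, 14, 14], [-13, 0, -5, -5], [-8, 12, 0, 6], [-8, 12, 0, 0]]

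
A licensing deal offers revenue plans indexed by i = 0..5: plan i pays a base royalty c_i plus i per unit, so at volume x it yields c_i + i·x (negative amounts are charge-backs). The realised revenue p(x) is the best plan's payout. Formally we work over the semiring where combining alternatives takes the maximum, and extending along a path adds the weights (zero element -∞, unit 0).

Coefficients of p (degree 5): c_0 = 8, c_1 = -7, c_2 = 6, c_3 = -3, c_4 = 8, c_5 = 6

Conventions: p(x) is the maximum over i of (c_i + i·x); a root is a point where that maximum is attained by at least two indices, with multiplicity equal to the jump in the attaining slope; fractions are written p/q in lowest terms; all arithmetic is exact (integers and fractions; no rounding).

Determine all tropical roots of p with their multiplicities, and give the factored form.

hull edge (i=0, c=8) to (i=4, c=8): slope 0, span 4
hull edge (i=4, c=8) to (i=5, c=6): slope -2, span 1
Factored form: p(x) = 6 ⊗ (x ⊕ 0) ⊗ (x ⊕ 0) ⊗ (x ⊕ 0) ⊗ (x ⊕ 0) ⊗ (x ⊕ 2)
Answer: roots = 0 (mult 4), 2 (mult 1)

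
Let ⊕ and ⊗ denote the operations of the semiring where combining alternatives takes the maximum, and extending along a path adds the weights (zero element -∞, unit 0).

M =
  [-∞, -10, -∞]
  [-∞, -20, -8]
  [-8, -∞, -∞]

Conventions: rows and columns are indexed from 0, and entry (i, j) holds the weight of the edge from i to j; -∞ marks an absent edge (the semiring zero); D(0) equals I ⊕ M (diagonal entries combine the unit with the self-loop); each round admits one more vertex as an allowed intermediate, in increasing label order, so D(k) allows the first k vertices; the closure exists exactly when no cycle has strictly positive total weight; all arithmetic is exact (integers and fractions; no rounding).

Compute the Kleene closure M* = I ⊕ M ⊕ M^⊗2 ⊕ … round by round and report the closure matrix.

D(0):
  [0, -10, -∞]
  [-∞, 0, -8]
  [-8, -∞, 0]
D(1):
  [0, -10, -∞]
  [-∞, 0, -8]
  [-8, -18, 0]
D(2):
  [0, -10, -18]
  [-∞, 0, -8]
  [-8, -18, 0]
D(3):
  [0, -10, -18]
  [-16, 0, -8]
  [-8, -18, 0]
Answer: M* = [[0, -10, -18], [-16, 0, -8], [-8, -18, 0]]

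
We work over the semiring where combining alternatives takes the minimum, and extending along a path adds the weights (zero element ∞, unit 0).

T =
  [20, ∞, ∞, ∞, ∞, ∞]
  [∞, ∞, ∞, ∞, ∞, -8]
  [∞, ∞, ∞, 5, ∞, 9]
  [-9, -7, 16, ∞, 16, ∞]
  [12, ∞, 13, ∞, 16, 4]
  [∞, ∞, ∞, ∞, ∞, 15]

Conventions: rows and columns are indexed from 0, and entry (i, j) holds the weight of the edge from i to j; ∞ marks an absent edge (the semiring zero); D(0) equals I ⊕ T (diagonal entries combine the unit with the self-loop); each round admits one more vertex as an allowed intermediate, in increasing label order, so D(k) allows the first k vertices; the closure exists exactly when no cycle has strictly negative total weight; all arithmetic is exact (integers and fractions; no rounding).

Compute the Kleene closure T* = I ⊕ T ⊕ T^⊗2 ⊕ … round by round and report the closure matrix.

D(0):
  [0, ∞, ∞, ∞, ∞, ∞]
  [∞, 0, ∞, ∞, ∞, -8]
  [∞, ∞, 0, 5, ∞, 9]
  [-9, -7, 16, 0, 16, ∞]
  [12, ∞, 13, ∞, 0, 4]
  [∞, ∞, ∞, ∞, ∞, 0]
D(1):
  [0, ∞, ∞, ∞, ∞, ∞]
  [∞, 0, ∞, ∞, ∞, -8]
  [∞, ∞, 0, 5, ∞, 9]
  [-9, -7, 16, 0, 16, ∞]
  [12, ∞, 13, ∞, 0, 4]
  [∞, ∞, ∞, ∞, ∞, 0]
D(2):
  [0, ∞, ∞, ∞, ∞, ∞]
  [∞, 0, ∞, ∞, ∞, -8]
  [∞, ∞, 0, 5, ∞, 9]
  [-9, -7, 16, 0, 16, -15]
  [12, ∞, 13, ∞, 0, 4]
  [∞, ∞, ∞, ∞, ∞, 0]
D(3):
  [0, ∞, ∞, ∞, ∞, ∞]
  [∞, 0, ∞, ∞, ∞, -8]
  [∞, ∞, 0, 5, ∞, 9]
  [-9, -7, 16, 0, 16, -15]
  [12, ∞, 13, 18, 0, 4]
  [∞, ∞, ∞, ∞, ∞, 0]
D(4):
  [0, ∞, ∞, ∞, ∞, ∞]
  [∞, 0, ∞, ∞, ∞, -8]
  [-4, -2, 0, 5, 21, -10]
  [-9, -7, 16, 0, 16, -15]
  [9, 11, 13, 18, 0, 3]
  [∞, ∞, ∞, ∞, ∞, 0]
D(5):
  [0, ∞, ∞, ∞, ∞, ∞]
  [∞, 0, ∞, ∞, ∞, -8]
  [-4, -2, 0, 5, 21, -10]
  [-9, -7, 16, 0, 16, -15]
  [9, 11, 13, 18, 0, 3]
  [∞, ∞, ∞, ∞, ∞, 0]
D(6):
  [0, ∞, ∞, ∞, ∞, ∞]
  [∞, 0, ∞, ∞, ∞, -8]
  [-4, -2, 0, 5, 21, -10]
  [-9, -7, 16, 0, 16, -15]
  [9, 11, 13, 18, 0, 3]
  [∞, ∞, ∞, ∞, ∞, 0]
Answer: T* = [[0, ∞, ∞, ∞, ∞, ∞], [∞, 0, ∞, ∞, ∞, -8], [-4, -2, 0, 5, 21, -10], [-9, -7, 16, 0, 16, -15], [9, 11, 13, 18, 0, 3], [∞, ∞, ∞, ∞, ∞, 0]]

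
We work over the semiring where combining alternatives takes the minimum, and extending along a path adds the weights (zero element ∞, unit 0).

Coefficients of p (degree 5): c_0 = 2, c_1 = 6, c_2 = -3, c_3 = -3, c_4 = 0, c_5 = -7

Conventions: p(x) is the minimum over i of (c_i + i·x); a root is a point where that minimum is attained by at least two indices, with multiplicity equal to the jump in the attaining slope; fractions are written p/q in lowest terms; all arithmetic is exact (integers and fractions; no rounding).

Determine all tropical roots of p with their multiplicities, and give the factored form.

hull edge (i=0, c=2) to (i=2, c=-3): slope -5/2, span 2
hull edge (i=2, c=-3) to (i=5, c=-7): slope -4/3, span 3
Factored form: p(x) = -7 ⊗ (x ⊕ 4/3) ⊗ (x ⊕ 4/3) ⊗ (x ⊕ 4/3) ⊗ (x ⊕ 5/2) ⊗ (x ⊕ 5/2)
Answer: roots = 4/3 (mult 3), 5/2 (mult 2)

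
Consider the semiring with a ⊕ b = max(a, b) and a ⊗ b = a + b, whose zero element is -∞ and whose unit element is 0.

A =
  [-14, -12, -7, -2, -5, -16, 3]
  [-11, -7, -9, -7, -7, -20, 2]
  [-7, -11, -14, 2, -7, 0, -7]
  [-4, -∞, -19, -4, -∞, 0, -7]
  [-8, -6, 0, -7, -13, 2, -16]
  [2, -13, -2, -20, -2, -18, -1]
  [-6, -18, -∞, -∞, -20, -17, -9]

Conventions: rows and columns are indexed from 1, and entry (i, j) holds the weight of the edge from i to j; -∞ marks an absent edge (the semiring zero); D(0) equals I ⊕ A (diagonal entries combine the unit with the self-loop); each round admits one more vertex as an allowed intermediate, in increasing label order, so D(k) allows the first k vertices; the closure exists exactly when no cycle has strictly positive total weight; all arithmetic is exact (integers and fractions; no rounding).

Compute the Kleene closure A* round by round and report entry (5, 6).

D(0):
  [0, -12, -7, -2, -5, -16, 3]
  [-11, 0, -9, -7, -7, -20, 2]
  [-7, -11, 0, 2, -7, 0, -7]
  [-4, -∞, -19, 0, -∞, 0, -7]
  [-8, -6, 0, -7, 0, 2, -16]
  [2, -13, -2, -20, -2, 0, -1]
  [-6, -18, -∞, -∞, -20, -17, 0]
D(1):
  [0, -12, -7, -2, -5, -16, 3]
  [-11, 0, -9, -7, -7, -20, 2]
  [-7, -11, 0, 2, -7, 0, -4]
  [-4, -16, -11, 0, -9, 0, -1]
  [-8, -6, 0, -7, 0, 2, -5]
  [2, -10, -2, 0, -2, 0, 5]
  [-6, -18, -13, -8, -11, -17, 0]
D(2):
  [0, -12, -7, -2, -5, -16, 3]
  [-11, 0, -9, -7, -7, -20, 2]
  [-7, -11, 0, 2, -7, 0, -4]
  [-4, -16, -11, 0, -9, 0, -1]
  [-8, -6, 0, -7, 0, 2, -4]
  [2, -10, -2, 0, -2, 0, 5]
  [-6, -18, -13, -8, -11, -17, 0]
D(3):
  [0, -12, -7, -2, -5, -7, 3]
  [-11, 0, -9, -7, -7, -9, 2]
  [-7, -11, 0, 2, -7, 0, -4]
  [-4, -16, -11, 0, -9, 0, -1]
  [-7, -6, 0, 2, 0, 2, -4]
  [2, -10, -2, 0, -2, 0, 5]
  [-6, -18, -13, -8, -11, -13, 0]
D(4):
  [0, -12, -7, -2, -5, -2, 3]
  [-11, 0, -9, -7, -7, -7, 2]
  [-2, -11, 0, 2, -7, 2, 1]
  [-4, -16, -11, 0, -9, 0, -1]
  [-2, -6, 0, 2, 0, 2, 1]
  [2, -10, -2, 0, -2, 0, 5]
  [-6, -18, -13, -8, -11, -8, 0]
D(5):
  [0, -11, -5, -2, -5, -2, 3]
  [-9, 0, -7, -5, -7, -5, 2]
  [-2, -11, 0, 2, -7, 2, 1]
  [-4, -15, -9, 0, -9, 0, -1]
  [-2, -6, 0, 2, 0, 2, 1]
  [2, -8, -2, 0, -2, 0, 5]
  [-6, -17, -11, -8, -11, -8, 0]
D(6):
  [0, -10, -4, -2, -4, -2, 3]
  [-3, 0, -7, -5, -7, -5, 2]
  [4, -6, 0, 2, 0, 2, 7]
  [2, -8, -2, 0, -2, 0, 5]
  [4, -6, 0, 2, 0, 2, 7]
  [2, -8, -2, 0, -2, 0, 5]
  [-6, -16, -10, -8, -10, -8, 0]
D(7):
  [0, -10, -4, -2, -4, -2, 3]
  [-3, 0, -7, -5, -7, -5, 2]
  [4, -6, 0, 2, 0, 2, 7]
  [2, -8, -2, 0, -2, 0, 5]
  [4, -6, 0, 2, 0, 2, 7]
  [2, -8, -2, 0, -2, 0, 5]
  [-6, -16, -10, -8, -10, -8, 0]
Answer: A*[5][6] = 2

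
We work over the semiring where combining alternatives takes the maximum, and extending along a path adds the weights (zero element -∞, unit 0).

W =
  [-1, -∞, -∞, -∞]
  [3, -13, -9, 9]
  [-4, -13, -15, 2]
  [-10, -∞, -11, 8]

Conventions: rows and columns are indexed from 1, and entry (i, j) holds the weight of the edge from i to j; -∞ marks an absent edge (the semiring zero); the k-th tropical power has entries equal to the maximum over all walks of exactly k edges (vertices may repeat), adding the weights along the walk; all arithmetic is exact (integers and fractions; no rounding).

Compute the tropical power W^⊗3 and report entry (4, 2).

W^⊗2:
  [-2, -∞, -∞, -∞]
  [2, -22, -2, 17]
  [-5, -26, -9, 10]
  [-2, -24, -3, 16]
W^⊗3:
  [-3, -∞, -∞, -∞]
  [7, -15, 6, 25]
  [0, -22, -1, 18]
  [6, -16, 5, 24]
Key observation: the optimum is the walk 4->4->3->2, with weight 8 + (-11) + (-13) = -16.
Optimal value attained by: walk 4->4->3->2.
Answer: (W^⊗3)[4][2] = -16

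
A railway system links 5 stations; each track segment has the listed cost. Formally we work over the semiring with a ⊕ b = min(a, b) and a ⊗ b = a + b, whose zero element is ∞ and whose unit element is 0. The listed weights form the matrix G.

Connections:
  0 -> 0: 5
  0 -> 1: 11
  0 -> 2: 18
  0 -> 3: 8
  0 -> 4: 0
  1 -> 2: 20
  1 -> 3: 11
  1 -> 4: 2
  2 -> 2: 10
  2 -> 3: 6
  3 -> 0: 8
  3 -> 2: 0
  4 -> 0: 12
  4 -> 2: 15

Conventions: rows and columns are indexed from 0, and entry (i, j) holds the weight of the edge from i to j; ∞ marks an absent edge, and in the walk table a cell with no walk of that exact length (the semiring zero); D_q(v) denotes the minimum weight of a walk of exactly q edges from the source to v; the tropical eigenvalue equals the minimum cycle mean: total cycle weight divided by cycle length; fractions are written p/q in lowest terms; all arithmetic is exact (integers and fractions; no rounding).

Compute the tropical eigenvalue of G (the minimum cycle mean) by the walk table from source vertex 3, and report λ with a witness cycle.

q=0: [∞, ∞, ∞, 0, ∞]
q=1: [8, ∞, 0, ∞, ∞]
q=2: [13, 19, 10, 6, 8]
q=3: [14, 24, 6, 16, 13]
q=4: [19, 25, 16, 12, 14]
q=5: [20, 30, 12, 22, 19]
Optimal cycle mean attained by: cycle 2->3->2, total 6 + 0, length 2.
Answer: λ = 3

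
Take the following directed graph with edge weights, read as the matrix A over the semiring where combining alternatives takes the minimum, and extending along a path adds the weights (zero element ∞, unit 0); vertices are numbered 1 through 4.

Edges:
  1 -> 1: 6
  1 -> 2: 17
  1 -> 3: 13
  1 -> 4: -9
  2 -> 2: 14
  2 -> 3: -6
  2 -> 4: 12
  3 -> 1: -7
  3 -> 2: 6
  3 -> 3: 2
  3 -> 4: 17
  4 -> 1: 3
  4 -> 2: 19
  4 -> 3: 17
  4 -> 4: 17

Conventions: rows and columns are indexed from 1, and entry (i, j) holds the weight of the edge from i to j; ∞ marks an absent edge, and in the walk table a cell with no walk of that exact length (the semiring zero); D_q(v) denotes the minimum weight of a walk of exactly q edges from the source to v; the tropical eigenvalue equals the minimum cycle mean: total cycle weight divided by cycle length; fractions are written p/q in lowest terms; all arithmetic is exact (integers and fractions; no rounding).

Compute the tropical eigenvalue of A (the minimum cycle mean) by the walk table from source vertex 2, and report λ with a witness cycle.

q=0: [∞, 0, ∞, ∞]
q=1: [∞, 14, -6, 12]
q=2: [-13, 0, -4, 11]
q=3: [-11, 2, -6, -22]
q=4: [-19, -3, -5, -20]
Optimal cycle mean attained by: cycle 1->4->1, total (-9) + 3, length 2.
Answer: λ = -3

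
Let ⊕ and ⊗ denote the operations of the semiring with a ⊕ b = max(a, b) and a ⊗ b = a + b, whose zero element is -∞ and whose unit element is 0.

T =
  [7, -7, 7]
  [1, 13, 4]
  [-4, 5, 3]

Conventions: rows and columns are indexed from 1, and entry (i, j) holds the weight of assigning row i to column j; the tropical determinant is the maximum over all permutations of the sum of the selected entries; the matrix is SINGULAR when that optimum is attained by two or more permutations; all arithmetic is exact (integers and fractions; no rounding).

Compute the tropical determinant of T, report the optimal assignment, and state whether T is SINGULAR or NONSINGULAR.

σ = (1, 2, 3): 7 + 13 + 3 = 23
σ = (1, 3, 2): 7 + 4 + 5 = 16
σ = (2, 1, 3): (-7) + 1 + 3 = -3
σ = (2, 3, 1): (-7) + 4 + (-4) = -7
σ = (3, 1, 2): 7 + 1 + 5 = 13
σ = (3, 2, 1): 7 + 13 + (-4) = 16
Optimal value attained by: σ = (1, 2, 3).
Answer: det⊕(T) = 23; verdict: NONSINGULAR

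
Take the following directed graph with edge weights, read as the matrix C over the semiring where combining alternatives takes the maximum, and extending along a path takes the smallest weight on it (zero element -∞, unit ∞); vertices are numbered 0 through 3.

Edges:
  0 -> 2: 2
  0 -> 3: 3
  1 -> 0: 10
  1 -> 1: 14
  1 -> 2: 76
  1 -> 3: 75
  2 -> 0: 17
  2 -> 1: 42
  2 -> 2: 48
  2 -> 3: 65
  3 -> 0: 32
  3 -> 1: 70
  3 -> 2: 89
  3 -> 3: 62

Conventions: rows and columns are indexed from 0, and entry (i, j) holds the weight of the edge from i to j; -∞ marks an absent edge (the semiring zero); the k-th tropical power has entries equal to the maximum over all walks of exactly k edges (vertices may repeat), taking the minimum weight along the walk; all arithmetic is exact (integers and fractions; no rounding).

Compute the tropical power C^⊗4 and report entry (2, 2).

C^⊗2:
  [3, 3, 3, 3]
  [32, 70, 75, 65]
  [32, 65, 65, 62]
  [32, 62, 70, 70]
C^⊗3:
  [3, 3, 3, 3]
  [32, 65, 70, 70]
  [32, 62, 65, 65]
  [32, 70, 70, 65]
C^⊗4:
  [3, 3, 3, 3]
  [32, 70, 70, 65]
  [32, 65, 65, 65]
  [32, 65, 70, 70]
Key observation: the optimum is the walk 2->3->1->3->2, with weight 65 min 70 min 75 min 89 = 65.
Optimal value attained by: walk 2->3->1->3->2.
Answer: (C^⊗4)[2][2] = 65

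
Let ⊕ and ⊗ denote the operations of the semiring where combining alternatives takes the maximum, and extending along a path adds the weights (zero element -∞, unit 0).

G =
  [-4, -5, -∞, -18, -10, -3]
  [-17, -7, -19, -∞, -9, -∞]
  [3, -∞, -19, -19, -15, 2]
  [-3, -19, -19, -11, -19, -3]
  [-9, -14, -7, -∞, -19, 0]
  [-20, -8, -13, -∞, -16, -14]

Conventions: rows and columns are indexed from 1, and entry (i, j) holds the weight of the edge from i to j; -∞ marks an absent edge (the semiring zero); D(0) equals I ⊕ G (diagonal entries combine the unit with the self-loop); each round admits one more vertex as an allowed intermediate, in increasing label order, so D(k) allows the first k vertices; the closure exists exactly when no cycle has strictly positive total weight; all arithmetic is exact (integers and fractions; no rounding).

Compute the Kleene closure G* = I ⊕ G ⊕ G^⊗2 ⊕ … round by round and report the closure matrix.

D(0):
  [0, -5, -∞, -18, -10, -3]
  [-17, 0, -19, -∞, -9, -∞]
  [3, -∞, 0, -19, -15, 2]
  [-3, -19, -19, 0, -19, -3]
  [-9, -14, -7, -∞, 0, 0]
  [-20, -8, -13, -∞, -16, 0]
D(1):
  [0, -5, -∞, -18, -10, -3]
  [-17, 0, -19, -35, -9, -20]
  [3, -2, 0, -15, -7, 2]
  [-3, -8, -19, 0, -13, -3]
  [-9, -14, -7, -27, 0, 0]
  [-20, -8, -13, -38, -16, 0]
D(2):
  [0, -5, -24, -18, -10, -3]
  [-17, 0, -19, -35, -9, -20]
  [3, -2, 0, -15, -7, 2]
  [-3, -8, -19, 0, -13, -3]
  [-9, -14, -7, -27, 0, 0]
  [-20, -8, -13, -38, -16, 0]
D(3):
  [0, -5, -24, -18, -10, -3]
  [-16, 0, -19, -34, -9, -17]
  [3, -2, 0, -15, -7, 2]
  [-3, -8, -19, 0, -13, -3]
  [-4, -9, -7, -22, 0, 0]
  [-10, -8, -13, -28, -16, 0]
D(4):
  [0, -5, -24, -18, -10, -3]
  [-16, 0, -19, -34, -9, -17]
  [3, -2, 0, -15, -7, 2]
  [-3, -8, -19, 0, -13, -3]
  [-4, -9, -7, -22, 0, 0]
  [-10, -8, -13, -28, -16, 0]
D(5):
  [0, -5, -17, -18, -10, -3]
  [-13, 0, -16, -31, -9, -9]
  [3, -2, 0, -15, -7, 2]
  [-3, -8, -19, 0, -13, -3]
  [-4, -9, -7, -22, 0, 0]
  [-10, -8, -13, -28, -16, 0]
D(6):
  [0, -5, -16, -18, -10, -3]
  [-13, 0, -16, -31, -9, -9]
  [3, -2, 0, -15, -7, 2]
  [-3, -8, -16, 0, -13, -3]
  [-4, -8, -7, -22, 0, 0]
  [-10, -8, -13, -28, -16, 0]
Answer: G* = [[0, -5, -16, -18, -10, -3], [-13, 0, -16, -31, -9, -9], [3, -2, 0, -15, -7, 2], [-3, -8, -16, 0, -13, -3], [-4, -8, -7, -22, 0, 0], [-10, -8, -13, -28, -16, 0]]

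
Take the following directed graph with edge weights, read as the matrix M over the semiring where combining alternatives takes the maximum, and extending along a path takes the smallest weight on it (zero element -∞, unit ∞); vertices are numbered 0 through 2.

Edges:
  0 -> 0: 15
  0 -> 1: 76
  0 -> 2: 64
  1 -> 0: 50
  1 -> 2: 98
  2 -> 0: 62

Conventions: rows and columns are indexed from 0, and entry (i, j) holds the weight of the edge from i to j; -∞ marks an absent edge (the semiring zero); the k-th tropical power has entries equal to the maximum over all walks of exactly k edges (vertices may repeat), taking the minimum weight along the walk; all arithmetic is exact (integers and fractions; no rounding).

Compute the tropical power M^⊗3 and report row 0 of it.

M^⊗2:
  [62, 15, 76]
  [62, 50, 50]
  [15, 62, 62]
M^⊗3:
  [62, 62, 62]
  [50, 62, 62]
  [62, 15, 62]
Answer: row 0 of M^⊗3 = [62, 62, 62]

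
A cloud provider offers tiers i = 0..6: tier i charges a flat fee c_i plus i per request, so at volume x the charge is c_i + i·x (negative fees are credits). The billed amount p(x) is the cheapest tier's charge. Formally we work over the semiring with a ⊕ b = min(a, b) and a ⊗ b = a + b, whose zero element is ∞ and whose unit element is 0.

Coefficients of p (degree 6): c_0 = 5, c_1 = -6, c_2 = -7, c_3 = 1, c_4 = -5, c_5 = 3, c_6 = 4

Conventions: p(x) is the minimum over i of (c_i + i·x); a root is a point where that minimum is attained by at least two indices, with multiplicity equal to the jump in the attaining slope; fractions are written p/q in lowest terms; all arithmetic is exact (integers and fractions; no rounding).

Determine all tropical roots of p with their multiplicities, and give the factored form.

hull edge (i=0, c=5) to (i=1, c=-6): slope -11, span 1
hull edge (i=1, c=-6) to (i=2, c=-7): slope -1, span 1
hull edge (i=2, c=-7) to (i=4, c=-5): slope 1, span 2
hull edge (i=4, c=-5) to (i=6, c=4): slope 9/2, span 2
Factored form: p(x) = 4 ⊗ (x ⊕ (-9/2)) ⊗ (x ⊕ (-9/2)) ⊗ (x ⊕ (-1)) ⊗ (x ⊕ (-1)) ⊗ (x ⊕ 1) ⊗ (x ⊕ 11)
Answer: roots = -9/2 (mult 2), -1 (mult 2), 1 (mult 1), 11 (mult 1)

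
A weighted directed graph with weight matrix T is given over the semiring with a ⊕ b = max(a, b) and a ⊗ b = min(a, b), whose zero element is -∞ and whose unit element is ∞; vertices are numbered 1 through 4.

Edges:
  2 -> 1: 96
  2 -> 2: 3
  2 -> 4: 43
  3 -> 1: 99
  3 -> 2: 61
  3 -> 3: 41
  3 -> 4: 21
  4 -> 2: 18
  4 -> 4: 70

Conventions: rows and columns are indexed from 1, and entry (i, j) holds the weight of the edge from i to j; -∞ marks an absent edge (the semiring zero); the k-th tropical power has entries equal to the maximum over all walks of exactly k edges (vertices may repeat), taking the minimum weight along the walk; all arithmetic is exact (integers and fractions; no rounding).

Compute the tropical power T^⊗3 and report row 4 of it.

T^⊗2:
  [-∞, -∞, -∞, -∞]
  [3, 18, -∞, 43]
  [61, 41, 41, 43]
  [18, 18, -∞, 70]
T^⊗3:
  [-∞, -∞, -∞, -∞]
  [18, 18, -∞, 43]
  [41, 41, 41, 43]
  [18, 18, -∞, 70]
Answer: row 4 of T^⊗3 = [18, 18, -∞, 70]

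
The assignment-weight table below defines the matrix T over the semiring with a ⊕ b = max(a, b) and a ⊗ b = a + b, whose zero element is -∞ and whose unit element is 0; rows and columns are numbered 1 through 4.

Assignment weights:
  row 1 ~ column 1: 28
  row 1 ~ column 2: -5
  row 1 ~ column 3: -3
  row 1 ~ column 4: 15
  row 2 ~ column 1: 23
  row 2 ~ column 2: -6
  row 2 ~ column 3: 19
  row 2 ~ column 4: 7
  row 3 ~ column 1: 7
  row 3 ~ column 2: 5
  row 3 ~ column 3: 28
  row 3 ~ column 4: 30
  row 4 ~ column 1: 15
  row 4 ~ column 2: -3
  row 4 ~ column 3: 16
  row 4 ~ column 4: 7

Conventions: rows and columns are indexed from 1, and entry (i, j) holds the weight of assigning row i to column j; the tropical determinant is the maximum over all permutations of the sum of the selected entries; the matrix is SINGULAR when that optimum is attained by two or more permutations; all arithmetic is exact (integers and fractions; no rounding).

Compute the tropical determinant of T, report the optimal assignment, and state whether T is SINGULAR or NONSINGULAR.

σ = (1, 2, 3, 4): 28 + (-6) + 28 + 7 = 57
σ = (1, 2, 4, 3): 28 + (-6) + 30 + 16 = 68
σ = (1, 3, 2, 4): 28 + 19 + 5 + 7 = 59
σ = (1, 3, 4, 2): 28 + 19 + 30 + (-3) = 74
σ = (1, 4, 2, 3): 28 + 7 + 5 + 16 = 56
σ = (1, 4, 3, 2): 28 + 7 + 28 + (-3) = 60
σ = (2, 1, 3, 4): (-5) + 23 + 28 + 7 = 53
σ = (2, 1, 4, 3): (-5) + 23 + 30 + 16 = 64
σ = (2, 3, 1, 4): (-5) + 19 + 7 + 7 = 28
σ = (2, 3, 4, 1): (-5) + 19 + 30 + 15 = 59
σ = (2, 4, 1, 3): (-5) + 7 + 7 + 16 = 25
σ = (2, 4, 3, 1): (-5) + 7 + 28 + 15 = 45
σ = (3, 1, 2, 4): (-3) + 23 + 5 + 7 = 32
σ = (3, 1, 4, 2): (-3) + 23 + 30 + (-3) = 47
σ = (3, 2, 1, 4): (-3) + (-6) + 7 + 7 = 5
σ = (3, 2, 4, 1): (-3) + (-6) + 30 + 15 = 36
σ = (3, 4, 1, 2): (-3) + 7 + 7 + (-3) = 8
σ = (3, 4, 2, 1): (-3) + 7 + 5 + 15 = 24
σ = (4, 1, 2, 3): 15 + 23 + 5 + 16 = 59
σ = (4, 1, 3, 2): 15 + 23 + 28 + (-3) = 63
σ = (4, 2, 1, 3): 15 + (-6) + 7 + 16 = 32
σ = (4, 2, 3, 1): 15 + (-6) + 28 + 15 = 52
σ = (4, 3, 1, 2): 15 + 19 + 7 + (-3) = 38
σ = (4, 3, 2, 1): 15 + 19 + 5 + 15 = 54
Optimal value attained by: σ = (1, 3, 4, 2).
Answer: det⊕(T) = 74; verdict: NONSINGULAR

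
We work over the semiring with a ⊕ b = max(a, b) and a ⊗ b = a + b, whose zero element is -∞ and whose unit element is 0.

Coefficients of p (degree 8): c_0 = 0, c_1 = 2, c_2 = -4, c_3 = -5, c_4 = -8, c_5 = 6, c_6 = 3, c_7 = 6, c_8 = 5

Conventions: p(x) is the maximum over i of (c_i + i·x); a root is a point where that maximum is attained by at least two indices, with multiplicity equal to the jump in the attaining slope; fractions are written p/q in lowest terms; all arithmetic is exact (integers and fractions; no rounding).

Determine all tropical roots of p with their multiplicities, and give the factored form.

hull edge (i=0, c=0) to (i=1, c=2): slope 2, span 1
hull edge (i=1, c=2) to (i=5, c=6): slope 1, span 4
hull edge (i=5, c=6) to (i=7, c=6): slope 0, span 2
hull edge (i=7, c=6) to (i=8, c=5): slope -1, span 1
Factored form: p(x) = 5 ⊗ (x ⊕ (-2)) ⊗ (x ⊕ (-1)) ⊗ (x ⊕ (-1)) ⊗ (x ⊕ (-1)) ⊗ (x ⊕ (-1)) ⊗ (x ⊕ 0) ⊗ (x ⊕ 0) ⊗ (x ⊕ 1)
Answer: roots = -2 (mult 1), -1 (mult 4), 0 (mult 2), 1 (mult 1)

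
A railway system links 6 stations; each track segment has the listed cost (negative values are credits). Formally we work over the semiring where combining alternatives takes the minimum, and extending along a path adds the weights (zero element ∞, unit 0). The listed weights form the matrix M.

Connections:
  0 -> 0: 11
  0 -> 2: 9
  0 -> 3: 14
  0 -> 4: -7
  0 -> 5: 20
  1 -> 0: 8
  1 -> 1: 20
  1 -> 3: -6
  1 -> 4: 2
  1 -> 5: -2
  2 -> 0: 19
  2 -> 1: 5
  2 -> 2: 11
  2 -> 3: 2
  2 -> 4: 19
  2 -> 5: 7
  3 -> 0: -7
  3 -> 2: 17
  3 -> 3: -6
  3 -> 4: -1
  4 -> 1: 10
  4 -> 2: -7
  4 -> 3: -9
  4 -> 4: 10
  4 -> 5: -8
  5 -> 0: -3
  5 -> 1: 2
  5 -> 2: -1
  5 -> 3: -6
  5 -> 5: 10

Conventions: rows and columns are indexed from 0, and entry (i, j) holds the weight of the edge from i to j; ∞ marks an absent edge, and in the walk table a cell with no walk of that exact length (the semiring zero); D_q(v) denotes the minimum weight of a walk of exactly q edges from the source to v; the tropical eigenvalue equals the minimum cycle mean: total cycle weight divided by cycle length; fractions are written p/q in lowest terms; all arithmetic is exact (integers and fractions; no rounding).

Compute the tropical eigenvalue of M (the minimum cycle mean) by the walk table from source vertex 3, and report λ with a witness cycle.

q=0: [∞, ∞, ∞, 0, ∞, ∞]
q=1: [-7, ∞, 17, -6, -1, ∞]
q=2: [-13, 9, -8, -12, -14, -9]
q=3: [-19, -7, -21, -23, -20, -22]
q=4: [-30, -20, -27, -29, -26, -28]
q=5: [-36, -26, -33, -35, -37, -34]
q=6: [-42, -32, -44, -46, -43, -45]
Optimal cycle mean attained by: cycle 0->4->3->0, total (-7) + (-9) + (-7), length 3.
Answer: λ = -23/3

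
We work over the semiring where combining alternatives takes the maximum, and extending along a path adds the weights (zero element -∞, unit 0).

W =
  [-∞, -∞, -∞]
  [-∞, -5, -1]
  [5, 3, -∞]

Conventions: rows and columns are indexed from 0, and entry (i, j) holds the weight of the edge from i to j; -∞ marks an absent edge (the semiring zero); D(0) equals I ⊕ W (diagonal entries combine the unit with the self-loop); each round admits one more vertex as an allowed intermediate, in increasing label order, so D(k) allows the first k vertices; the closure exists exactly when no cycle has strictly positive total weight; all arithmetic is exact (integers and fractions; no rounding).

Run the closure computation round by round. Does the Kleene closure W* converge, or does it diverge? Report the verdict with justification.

D(0):
  [0, -∞, -∞]
  [-∞, 0, -1]
  [5, 3, 0]
D(1):
  [0, -∞, -∞]
  [-∞, 0, -1]
  [5, 3, 0]
Detection: at round 2, diagonal entry (2, 2) turns strictly positive.
Key observation: the cycle 2->1->2 has total weight 3 + (-1), which is strictly positive.
Answer: DIVERGES — positive cycle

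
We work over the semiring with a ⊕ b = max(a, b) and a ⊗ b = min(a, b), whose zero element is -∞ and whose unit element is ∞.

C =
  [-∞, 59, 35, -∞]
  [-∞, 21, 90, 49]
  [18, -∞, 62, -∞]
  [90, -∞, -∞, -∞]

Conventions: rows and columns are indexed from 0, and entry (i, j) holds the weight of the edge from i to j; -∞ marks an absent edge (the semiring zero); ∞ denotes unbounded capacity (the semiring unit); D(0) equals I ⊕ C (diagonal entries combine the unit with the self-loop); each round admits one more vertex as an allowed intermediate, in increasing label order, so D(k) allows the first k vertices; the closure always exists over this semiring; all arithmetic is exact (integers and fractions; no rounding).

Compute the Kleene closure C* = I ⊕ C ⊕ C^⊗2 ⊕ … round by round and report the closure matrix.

D(0):
  [∞, 59, 35, -∞]
  [-∞, ∞, 90, 49]
  [18, -∞, ∞, -∞]
  [90, -∞, -∞, ∞]
D(1):
  [∞, 59, 35, -∞]
  [-∞, ∞, 90, 49]
  [18, 18, ∞, -∞]
  [90, 59, 35, ∞]
D(2):
  [∞, 59, 59, 49]
  [-∞, ∞, 90, 49]
  [18, 18, ∞, 18]
  [90, 59, 59, ∞]
D(3):
  [∞, 59, 59, 49]
  [18, ∞, 90, 49]
  [18, 18, ∞, 18]
  [90, 59, 59, ∞]
D(4):
  [∞, 59, 59, 49]
  [49, ∞, 90, 49]
  [18, 18, ∞, 18]
  [90, 59, 59, ∞]
Answer: C* = [[∞, 59, 59, 49], [49, ∞, 90, 49], [18, 18, ∞, 18], [90, 59, 59, ∞]]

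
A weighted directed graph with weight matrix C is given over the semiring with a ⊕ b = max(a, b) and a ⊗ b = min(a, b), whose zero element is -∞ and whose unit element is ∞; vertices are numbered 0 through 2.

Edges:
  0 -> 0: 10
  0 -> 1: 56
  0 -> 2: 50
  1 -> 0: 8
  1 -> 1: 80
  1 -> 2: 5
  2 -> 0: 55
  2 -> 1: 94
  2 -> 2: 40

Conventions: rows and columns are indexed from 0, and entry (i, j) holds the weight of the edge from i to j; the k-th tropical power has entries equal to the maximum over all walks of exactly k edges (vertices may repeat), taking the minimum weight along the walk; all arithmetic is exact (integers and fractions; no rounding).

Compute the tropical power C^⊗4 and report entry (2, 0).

C^⊗2:
  [50, 56, 40]
  [8, 80, 8]
  [40, 80, 50]
C^⊗3:
  [40, 56, 50]
  [8, 80, 8]
  [50, 80, 40]
C^⊗4:
  [50, 56, 40]
  [8, 80, 8]
  [40, 80, 50]
Key observation: the optimum is the walk 2->0->2->2->0, with weight 55 min 50 min 40 min 55 = 40.
Optimal value attained by: walk 2->0->2->2->0.
Answer: (C^⊗4)[2][0] = 40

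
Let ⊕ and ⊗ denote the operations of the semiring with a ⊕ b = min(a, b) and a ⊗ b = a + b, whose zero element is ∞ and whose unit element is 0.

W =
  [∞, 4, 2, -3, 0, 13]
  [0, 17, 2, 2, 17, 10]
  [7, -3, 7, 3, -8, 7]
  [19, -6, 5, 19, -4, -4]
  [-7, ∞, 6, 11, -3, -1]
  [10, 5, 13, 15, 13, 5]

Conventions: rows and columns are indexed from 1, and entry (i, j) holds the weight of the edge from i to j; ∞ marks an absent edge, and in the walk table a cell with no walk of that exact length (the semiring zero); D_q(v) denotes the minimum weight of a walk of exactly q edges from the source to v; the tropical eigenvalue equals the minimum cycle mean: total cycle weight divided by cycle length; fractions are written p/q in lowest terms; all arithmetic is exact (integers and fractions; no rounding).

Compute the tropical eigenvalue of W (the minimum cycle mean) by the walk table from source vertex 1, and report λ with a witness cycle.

q=0: [0, ∞, ∞, ∞, ∞, ∞]
q=1: [∞, 4, 2, -3, 0, 13]
q=2: [-7, -9, 2, 5, -7, -7]
q=3: [-14, -3, -7, -10, -10, -8]
q=4: [-17, -16, -12, -17, -15, -14]
q=5: [-22, -23, -15, -20, -21, -21]
q=6: [-28, -26, -21, -25, -24, -24]
Optimal cycle mean attained by: cycle 1->4->5->1, total (-3) + (-4) + (-7), length 3.
Answer: λ = -14/3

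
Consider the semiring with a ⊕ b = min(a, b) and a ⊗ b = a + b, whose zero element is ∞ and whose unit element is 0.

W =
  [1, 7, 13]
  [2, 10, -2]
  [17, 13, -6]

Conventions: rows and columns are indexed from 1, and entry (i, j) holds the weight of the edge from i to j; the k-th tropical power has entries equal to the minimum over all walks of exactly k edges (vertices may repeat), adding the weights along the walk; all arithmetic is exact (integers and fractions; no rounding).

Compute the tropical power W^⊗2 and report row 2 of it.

W^⊗2:
  [2, 8, 5]
  [3, 9, -8]
  [11, 7, -12]
Answer: row 2 of W^⊗2 = [3, 9, -8]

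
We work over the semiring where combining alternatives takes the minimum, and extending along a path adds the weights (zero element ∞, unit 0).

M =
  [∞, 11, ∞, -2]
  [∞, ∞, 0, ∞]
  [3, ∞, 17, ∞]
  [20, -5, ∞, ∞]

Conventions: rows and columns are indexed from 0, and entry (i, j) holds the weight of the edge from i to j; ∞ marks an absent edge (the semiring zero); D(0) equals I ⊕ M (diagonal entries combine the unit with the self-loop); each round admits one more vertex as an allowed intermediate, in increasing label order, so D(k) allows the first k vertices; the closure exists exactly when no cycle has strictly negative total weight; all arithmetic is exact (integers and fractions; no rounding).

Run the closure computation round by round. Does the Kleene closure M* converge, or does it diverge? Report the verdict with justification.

D(0):
  [0, 11, ∞, -2]
  [∞, 0, 0, ∞]
  [3, ∞, 0, ∞]
  [20, -5, ∞, 0]
D(1):
  [0, 11, ∞, -2]
  [∞, 0, 0, ∞]
  [3, 14, 0, 1]
  [20, -5, ∞, 0]
D(2):
  [0, 11, 11, -2]
  [∞, 0, 0, ∞]
  [3, 14, 0, 1]
  [20, -5, -5, 0]
Detection: at round 3, diagonal entry (3, 3) turns strictly negative.
Key observation: the cycle 3->1->2->0->3 has total weight (-5) + 0 + 3 + (-2), which is strictly negative.
Answer: DIVERGES — negative cycle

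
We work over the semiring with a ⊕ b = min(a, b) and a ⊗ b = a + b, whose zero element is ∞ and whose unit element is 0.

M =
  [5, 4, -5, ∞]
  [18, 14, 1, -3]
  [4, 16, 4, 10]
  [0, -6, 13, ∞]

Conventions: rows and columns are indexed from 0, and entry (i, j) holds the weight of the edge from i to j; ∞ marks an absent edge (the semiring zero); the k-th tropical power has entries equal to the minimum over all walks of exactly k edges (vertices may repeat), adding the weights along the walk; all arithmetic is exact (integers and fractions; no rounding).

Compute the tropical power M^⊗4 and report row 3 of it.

M^⊗2:
  [-1, 9, -1, 1]
  [-3, -9, 5, 11]
  [8, 4, -1, 13]
  [5, 4, -5, -9]
M^⊗3:
  [1, -5, -6, 6]
  [2, 1, -8, -12]
  [3, 7, 3, 1]
  [-9, -15, -1, 1]
M^⊗4:
  [-2, 0, -4, -8]
  [-12, -18, -4, -2]
  [1, -5, -2, 4]
  [-4, -5, -14, -18]
Answer: row 3 of M^⊗4 = [-4, -5, -14, -18]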